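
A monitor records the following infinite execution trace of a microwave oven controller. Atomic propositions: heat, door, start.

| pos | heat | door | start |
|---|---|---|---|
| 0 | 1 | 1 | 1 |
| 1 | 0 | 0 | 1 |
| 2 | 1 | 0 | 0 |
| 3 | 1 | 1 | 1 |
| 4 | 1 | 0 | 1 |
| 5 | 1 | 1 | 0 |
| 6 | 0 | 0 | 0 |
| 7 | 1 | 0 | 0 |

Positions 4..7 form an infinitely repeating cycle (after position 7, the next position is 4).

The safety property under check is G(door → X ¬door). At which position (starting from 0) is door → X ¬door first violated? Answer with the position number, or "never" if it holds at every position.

door → X ¬door holds at every position 0..7, and those are all the positions the trace ever visits, so the invariant G(door → X ¬door) is never violated.

never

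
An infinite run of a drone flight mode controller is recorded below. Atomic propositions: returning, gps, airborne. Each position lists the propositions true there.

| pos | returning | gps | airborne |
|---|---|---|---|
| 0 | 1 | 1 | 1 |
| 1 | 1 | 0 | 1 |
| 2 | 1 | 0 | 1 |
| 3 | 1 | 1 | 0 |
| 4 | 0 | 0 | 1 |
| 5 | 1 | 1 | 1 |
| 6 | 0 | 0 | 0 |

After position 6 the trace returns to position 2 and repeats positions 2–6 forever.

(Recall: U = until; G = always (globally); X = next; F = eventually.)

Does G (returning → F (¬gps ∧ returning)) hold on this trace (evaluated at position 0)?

Yes

returning → F (¬gps ∧ returning) holds at every position 0..6, and those are all positions ever visited, so G (returning → F (¬gps ∧ returning)) holds.
Positions where returning holds: 0, 1, 2, 3, 5.
Check F (¬gps ∧ returning) at each: 0→ok, 1→ok, 2→ok, 3→ok, 5→ok.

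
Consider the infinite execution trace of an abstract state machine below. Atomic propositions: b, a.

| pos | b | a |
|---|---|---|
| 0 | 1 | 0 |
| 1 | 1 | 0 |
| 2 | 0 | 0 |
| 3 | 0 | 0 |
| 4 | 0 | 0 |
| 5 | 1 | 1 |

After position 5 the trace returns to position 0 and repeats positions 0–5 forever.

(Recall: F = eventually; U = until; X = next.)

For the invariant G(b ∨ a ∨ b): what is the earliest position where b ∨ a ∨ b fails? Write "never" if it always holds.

Check b ∨ a ∨ b at each position in order: 0 ✓, 1 ✓.
At position 2 the labels are {}, so b ∨ a ∨ b is false there. This is the first violation.

2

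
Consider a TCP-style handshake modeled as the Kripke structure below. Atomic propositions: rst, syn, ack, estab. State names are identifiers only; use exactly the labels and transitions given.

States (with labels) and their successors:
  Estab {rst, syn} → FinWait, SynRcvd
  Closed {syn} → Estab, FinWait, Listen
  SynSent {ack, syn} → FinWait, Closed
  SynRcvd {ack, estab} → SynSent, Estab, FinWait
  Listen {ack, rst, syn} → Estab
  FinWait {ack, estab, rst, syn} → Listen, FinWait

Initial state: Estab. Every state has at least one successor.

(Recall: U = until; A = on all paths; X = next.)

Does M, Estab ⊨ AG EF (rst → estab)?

States satisfying EF (rst → estab): {Estab, Closed, SynSent, SynRcvd, Listen, FinWait}.
States satisfying AG EF (rst → estab): {Estab, Closed, SynSent, SynRcvd, Listen, FinWait}.
Every state reachable from Estab satisfies EF (rst → estab).
Estab ∈ Sat(AG EF (rst → estab)).

Holds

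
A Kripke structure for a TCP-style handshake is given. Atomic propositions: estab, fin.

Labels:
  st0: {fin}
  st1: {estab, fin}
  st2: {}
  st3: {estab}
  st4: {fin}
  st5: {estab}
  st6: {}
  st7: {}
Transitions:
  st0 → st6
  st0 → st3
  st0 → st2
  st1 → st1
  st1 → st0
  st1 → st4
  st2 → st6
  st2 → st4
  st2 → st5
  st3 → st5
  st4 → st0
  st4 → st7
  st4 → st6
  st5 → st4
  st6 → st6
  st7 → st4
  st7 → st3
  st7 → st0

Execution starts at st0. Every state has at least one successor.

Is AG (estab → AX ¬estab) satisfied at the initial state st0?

States satisfying estab → AX ¬estab: {st0, st2, st4, st5, st6, st7}.
States satisfying AG (estab → AX ¬estab): {st6}.
st3 is reachable from st0 and violates estab → AX ¬estab, so AG fails at st0.
st0 ∉ Sat(AG (estab → AX ¬estab)).

Violated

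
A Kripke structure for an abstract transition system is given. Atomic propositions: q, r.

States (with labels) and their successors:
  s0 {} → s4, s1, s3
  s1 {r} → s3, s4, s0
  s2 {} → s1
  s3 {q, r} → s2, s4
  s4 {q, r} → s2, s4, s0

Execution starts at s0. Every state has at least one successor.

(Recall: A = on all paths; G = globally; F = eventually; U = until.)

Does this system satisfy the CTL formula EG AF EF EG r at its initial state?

Holds

States satisfying AF EF EG r: {s0, s1, s2, s3, s4}.
States satisfying EG AF EF EG r: {s0, s1, s2, s3, s4}.
s0 ∈ Sat(EG AF EF EG r).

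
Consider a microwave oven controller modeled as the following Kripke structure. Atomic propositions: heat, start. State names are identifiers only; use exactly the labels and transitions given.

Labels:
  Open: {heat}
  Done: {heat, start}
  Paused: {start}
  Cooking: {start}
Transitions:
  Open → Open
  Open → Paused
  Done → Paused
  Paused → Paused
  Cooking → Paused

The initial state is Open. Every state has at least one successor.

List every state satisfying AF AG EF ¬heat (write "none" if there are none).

States satisfying AG EF ¬heat: {Open, Done, Paused, Cooking}.
States satisfying AF AG EF ¬heat: {Open, Done, Paused, Cooking}.

{Open, Done, Paused, Cooking}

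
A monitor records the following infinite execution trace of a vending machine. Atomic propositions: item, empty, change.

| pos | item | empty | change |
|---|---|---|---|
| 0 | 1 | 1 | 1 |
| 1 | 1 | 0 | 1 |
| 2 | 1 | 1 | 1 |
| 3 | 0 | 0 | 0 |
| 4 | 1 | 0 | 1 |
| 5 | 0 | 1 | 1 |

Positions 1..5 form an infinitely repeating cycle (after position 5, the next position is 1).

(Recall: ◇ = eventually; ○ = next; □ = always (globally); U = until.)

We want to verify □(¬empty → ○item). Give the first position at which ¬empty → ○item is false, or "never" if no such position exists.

4

Check ¬empty → ○item at each position in order: 0 ✓, 1 ✓, 2 ✓, 3 ✓.
At position 4 the labels are {change, item} and the next position 5 has {change, empty}, so ¬empty → ○item is false there. This is the first violation.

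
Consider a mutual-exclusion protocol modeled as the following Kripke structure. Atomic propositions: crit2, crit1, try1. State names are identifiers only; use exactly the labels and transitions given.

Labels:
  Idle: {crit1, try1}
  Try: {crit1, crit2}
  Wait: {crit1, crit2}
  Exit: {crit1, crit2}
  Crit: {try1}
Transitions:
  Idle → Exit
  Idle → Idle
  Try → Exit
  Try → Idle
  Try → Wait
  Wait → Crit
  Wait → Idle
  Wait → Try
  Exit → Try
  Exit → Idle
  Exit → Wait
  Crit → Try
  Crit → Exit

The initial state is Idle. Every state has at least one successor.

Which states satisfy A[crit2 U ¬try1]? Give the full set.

States satisfying crit2: {Try, Wait, Exit}.
States satisfying ¬try1: {Try, Wait, Exit}.
States satisfying A[crit2 U ¬try1]: {Try, Wait, Exit}.

{Try, Wait, Exit}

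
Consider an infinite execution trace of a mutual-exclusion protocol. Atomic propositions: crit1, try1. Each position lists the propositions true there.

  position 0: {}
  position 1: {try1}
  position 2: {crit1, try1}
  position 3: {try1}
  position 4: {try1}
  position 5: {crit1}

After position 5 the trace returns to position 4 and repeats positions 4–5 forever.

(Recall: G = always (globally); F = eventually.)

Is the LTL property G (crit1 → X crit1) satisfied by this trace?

Does not hold

crit1 → X crit1 must hold at every position from 0 onward. It fails at position 2, so G (crit1 → X crit1) is false.
Positions where crit1 holds: 2, 5.
Check X crit1 at each: 2→fails, 5→fails.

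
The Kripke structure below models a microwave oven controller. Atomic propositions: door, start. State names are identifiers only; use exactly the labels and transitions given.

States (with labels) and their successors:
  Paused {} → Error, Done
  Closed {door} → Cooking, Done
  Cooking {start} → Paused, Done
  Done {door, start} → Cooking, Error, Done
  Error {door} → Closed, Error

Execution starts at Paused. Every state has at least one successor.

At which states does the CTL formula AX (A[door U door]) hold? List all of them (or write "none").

{Paused, Error}

States satisfying A[door U door]: {Closed, Done, Error}.
States satisfying AX (A[door U door]): {Paused, Error}.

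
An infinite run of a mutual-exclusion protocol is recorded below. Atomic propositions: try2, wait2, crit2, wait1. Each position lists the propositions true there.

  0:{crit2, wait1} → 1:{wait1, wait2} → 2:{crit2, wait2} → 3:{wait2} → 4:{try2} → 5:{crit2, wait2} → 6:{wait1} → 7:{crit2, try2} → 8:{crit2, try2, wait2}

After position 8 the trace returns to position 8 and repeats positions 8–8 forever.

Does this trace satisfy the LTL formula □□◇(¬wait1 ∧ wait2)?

□◇(¬wait1 ∧ wait2) holds at every position 0..8, and those are all positions ever visited, so □□◇(¬wait1 ∧ wait2) holds.

Holds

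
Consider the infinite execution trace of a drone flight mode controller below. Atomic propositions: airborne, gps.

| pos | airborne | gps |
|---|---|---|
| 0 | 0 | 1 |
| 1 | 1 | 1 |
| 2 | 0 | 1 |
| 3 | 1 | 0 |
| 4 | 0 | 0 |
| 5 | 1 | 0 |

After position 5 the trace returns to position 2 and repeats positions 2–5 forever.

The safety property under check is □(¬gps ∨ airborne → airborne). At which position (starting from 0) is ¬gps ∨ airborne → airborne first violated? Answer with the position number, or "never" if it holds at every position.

4

Check ¬gps ∨ airborne → airborne at each position in order: 0 ✓, 1 ✓, 2 ✓, 3 ✓.
At position 4 the labels are {}, so ¬gps ∨ airborne → airborne is false there. This is the first violation.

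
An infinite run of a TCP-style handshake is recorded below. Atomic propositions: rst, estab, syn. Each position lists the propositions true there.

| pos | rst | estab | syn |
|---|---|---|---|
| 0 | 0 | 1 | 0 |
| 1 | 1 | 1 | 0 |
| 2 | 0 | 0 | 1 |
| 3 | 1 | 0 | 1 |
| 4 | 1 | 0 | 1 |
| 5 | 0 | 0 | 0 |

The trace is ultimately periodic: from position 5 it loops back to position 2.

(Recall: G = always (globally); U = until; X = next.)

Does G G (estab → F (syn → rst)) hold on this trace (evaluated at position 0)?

G (estab → F (syn → rst)) holds at every position 0..5, and those are all positions ever visited, so G G (estab → F (syn → rst)) holds.

Satisfied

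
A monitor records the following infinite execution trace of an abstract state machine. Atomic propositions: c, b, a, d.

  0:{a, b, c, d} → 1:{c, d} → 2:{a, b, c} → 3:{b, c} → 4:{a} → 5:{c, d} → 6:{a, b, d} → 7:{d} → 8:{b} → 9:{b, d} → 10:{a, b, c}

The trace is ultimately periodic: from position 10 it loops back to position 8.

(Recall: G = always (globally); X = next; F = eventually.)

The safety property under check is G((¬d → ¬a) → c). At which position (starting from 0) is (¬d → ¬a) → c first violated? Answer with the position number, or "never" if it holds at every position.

Check (¬d → ¬a) → c at each position in order: 0 ✓, 1 ✓, 2 ✓, 3 ✓, 4 ✓, 5 ✓.
At position 6 the labels are {a, b, d}, so (¬d → ¬a) → c is false there. This is the first violation.

6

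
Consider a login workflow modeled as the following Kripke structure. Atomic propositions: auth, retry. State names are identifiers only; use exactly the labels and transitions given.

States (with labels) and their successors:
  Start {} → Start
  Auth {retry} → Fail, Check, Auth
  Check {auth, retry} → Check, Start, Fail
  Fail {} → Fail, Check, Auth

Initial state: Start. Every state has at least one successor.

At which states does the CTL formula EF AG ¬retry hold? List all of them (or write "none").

{Start, Auth, Check, Fail}

States satisfying AG ¬retry: {Start}.
States satisfying EF AG ¬retry: {Start, Auth, Check, Fail}.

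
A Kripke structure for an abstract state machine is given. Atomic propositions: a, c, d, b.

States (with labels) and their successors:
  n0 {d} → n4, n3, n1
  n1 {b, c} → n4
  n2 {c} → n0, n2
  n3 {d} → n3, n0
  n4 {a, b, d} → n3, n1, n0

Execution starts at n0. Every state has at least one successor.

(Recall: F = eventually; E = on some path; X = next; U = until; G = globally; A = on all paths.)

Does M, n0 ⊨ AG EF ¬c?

States satisfying EF ¬c: {n0, n1, n2, n3, n4}.
States satisfying AG EF ¬c: {n0, n1, n2, n3, n4}.
Every state reachable from n0 satisfies EF ¬c.
n0 ∈ Sat(AG EF ¬c).

Holds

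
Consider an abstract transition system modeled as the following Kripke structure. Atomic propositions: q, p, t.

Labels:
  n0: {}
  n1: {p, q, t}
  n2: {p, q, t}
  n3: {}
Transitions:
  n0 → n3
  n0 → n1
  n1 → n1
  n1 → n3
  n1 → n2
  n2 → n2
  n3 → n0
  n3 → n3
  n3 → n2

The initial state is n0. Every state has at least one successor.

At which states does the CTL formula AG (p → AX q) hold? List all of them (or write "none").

States satisfying p → AX q: {n0, n2, n3}.
States satisfying AG (p → AX q): {n2}.

{n2}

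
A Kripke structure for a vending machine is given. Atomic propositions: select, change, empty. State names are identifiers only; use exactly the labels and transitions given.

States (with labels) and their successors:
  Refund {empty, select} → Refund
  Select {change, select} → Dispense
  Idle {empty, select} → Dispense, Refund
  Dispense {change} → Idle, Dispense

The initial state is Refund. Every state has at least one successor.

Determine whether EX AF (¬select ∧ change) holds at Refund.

No

States satisfying AF (¬select ∧ change): {Select, Dispense}.
States satisfying EX AF (¬select ∧ change): {Select, Idle, Dispense}.
No suitable path/successor from Refund witnesses the formula.
Refund ∉ Sat(EX AF (¬select ∧ change)).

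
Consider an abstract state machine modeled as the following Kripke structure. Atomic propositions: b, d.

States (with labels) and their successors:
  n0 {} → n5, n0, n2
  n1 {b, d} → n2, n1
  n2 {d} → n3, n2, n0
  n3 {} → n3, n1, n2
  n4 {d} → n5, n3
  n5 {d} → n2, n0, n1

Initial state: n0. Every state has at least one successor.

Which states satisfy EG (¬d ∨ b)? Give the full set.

States satisfying ¬d ∨ b: {n0, n1, n3}.
States satisfying EG (¬d ∨ b): {n0, n1, n3}.

{n0, n1, n3}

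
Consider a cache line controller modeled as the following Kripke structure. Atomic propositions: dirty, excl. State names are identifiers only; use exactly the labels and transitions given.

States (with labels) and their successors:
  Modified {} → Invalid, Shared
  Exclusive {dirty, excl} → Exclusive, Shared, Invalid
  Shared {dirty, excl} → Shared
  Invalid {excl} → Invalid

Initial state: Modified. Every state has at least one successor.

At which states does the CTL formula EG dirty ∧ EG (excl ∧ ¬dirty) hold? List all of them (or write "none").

none

States satisfying dirty: {Exclusive, Shared}.
States satisfying EG dirty: {Exclusive, Shared}.
States satisfying excl ∧ ¬dirty: {Invalid}.
States satisfying EG (excl ∧ ¬dirty): {Invalid}.
States satisfying EG dirty ∧ EG (excl ∧ ¬dirty): ∅.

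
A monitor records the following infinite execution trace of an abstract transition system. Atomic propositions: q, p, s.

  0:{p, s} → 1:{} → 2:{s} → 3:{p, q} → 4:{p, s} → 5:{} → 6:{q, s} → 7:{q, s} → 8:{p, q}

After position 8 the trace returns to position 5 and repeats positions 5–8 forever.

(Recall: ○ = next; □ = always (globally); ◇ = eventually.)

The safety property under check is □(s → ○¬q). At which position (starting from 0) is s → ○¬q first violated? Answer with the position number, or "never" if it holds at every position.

Check s → ○¬q at each position in order: 0 ✓, 1 ✓.
At position 2 the labels are {s} and the next position 3 has {p, q}, so s → ○¬q is false there. This is the first violation.

2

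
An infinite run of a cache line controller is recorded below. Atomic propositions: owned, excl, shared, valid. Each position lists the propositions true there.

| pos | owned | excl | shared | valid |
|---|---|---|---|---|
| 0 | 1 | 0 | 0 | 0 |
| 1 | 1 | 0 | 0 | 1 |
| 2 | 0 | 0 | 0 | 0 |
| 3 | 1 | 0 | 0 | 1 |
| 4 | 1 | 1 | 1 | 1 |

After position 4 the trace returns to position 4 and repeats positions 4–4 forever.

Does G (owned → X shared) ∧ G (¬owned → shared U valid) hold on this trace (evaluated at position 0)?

owned → X shared must hold at every position from 0 onward. It fails at position 0, so G (owned → X shared) is false.
Positions where owned holds: 0, 1, 3, 4.
Check X shared at each: 0→fails, 1→fails, 3→ok, 4→ok.
¬owned → shared U valid must hold at every position from 0 onward. It fails at position 2, so G (¬owned → shared U valid) is false.
Positions where ¬owned holds: 2.
Check shared U valid at each: 2→fails.
At position 0: G (owned → X shared) is false; G (¬owned → shared U valid) is false; so G (owned → X shared) ∧ G (¬owned → shared U valid) is false.

Violated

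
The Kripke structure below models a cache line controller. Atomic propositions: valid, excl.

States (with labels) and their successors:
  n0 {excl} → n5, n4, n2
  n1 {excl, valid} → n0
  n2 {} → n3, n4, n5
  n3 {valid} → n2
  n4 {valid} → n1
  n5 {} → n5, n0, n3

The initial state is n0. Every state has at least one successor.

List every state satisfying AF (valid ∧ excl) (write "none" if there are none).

States satisfying valid ∧ excl: {n1}.
States satisfying AF (valid ∧ excl): {n1, n4}.

{n1, n4}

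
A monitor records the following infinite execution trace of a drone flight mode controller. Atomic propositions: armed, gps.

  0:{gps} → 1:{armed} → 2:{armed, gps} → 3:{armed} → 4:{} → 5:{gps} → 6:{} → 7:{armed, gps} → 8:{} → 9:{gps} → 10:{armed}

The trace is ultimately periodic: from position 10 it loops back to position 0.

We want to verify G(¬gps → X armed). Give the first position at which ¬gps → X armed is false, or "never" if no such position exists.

Check ¬gps → X armed at each position in order: 0 ✓, 1 ✓, 2 ✓.
At position 3 the labels are {armed} and the next position 4 has {}, so ¬gps → X armed is false there. This is the first violation.

3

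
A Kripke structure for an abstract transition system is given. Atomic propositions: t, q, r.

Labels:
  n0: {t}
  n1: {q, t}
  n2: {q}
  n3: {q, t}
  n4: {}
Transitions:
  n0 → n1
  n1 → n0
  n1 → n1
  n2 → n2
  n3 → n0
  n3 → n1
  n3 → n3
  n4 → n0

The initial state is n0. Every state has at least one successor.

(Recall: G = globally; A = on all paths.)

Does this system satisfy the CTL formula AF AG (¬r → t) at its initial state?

Holds

States satisfying AG (¬r → t): {n0, n1, n3}.
States satisfying AF AG (¬r → t): {n0, n1, n3, n4}.
n0 ∈ Sat(AF AG (¬r → t)).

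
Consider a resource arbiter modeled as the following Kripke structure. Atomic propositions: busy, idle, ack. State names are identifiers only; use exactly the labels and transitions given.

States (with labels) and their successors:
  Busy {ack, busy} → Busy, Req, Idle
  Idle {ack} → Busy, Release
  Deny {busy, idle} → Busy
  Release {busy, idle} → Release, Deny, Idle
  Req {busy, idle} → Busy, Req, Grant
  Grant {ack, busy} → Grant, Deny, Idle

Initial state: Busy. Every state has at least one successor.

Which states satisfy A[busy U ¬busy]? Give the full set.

States satisfying busy: {Busy, Deny, Release, Req, Grant}.
States satisfying ¬busy: {Idle}.
States satisfying A[busy U ¬busy]: {Idle}.

{Idle}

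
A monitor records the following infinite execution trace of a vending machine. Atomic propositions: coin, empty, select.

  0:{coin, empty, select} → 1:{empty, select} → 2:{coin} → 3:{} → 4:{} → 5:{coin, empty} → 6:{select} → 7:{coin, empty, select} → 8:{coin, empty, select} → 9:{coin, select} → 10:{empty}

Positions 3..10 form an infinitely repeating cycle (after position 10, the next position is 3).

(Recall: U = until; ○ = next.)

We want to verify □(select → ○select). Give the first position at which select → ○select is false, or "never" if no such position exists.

1

Check select → ○select at each position in order: 0 ✓.
At position 1 the labels are {empty, select} and the next position 2 has {coin}, so select → ○select is false there. This is the first violation.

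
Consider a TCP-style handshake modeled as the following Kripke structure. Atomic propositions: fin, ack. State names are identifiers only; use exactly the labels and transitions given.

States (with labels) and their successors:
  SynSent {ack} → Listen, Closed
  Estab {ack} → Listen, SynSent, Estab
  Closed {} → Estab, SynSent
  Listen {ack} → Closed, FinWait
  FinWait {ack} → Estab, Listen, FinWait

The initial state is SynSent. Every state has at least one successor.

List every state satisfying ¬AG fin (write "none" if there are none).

States satisfying fin: ∅.
States satisfying AG fin: ∅.
States satisfying ¬AG fin: {SynSent, Estab, Closed, Listen, FinWait}.

{SynSent, Estab, Closed, Listen, FinWait}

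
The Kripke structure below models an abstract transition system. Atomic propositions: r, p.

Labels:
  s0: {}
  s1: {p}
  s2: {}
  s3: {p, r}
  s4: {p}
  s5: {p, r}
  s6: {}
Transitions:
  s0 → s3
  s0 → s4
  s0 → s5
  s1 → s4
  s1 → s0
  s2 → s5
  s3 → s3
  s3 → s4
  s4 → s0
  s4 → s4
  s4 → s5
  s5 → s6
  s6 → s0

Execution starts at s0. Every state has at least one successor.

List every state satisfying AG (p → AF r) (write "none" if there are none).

States satisfying p → AF r: {s0, s2, s3, s5, s6}.
States satisfying AG (p → AF r): ∅.

none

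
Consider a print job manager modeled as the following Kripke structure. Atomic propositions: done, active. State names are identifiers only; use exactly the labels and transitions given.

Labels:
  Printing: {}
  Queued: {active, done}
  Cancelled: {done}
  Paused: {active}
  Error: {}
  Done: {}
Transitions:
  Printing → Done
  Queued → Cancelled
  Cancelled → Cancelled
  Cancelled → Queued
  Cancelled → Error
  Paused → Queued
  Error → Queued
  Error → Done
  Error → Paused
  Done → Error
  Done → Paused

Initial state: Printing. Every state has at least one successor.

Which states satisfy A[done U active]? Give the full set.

States satisfying done: {Queued, Cancelled}.
States satisfying active: {Queued, Paused}.
States satisfying A[done U active]: {Queued, Paused}.

{Queued, Paused}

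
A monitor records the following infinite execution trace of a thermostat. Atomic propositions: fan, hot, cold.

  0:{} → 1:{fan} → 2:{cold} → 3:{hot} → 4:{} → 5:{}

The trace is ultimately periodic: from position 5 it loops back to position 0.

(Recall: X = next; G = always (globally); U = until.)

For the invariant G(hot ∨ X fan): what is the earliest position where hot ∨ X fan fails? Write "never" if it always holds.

Check hot ∨ X fan at each position in order: 0 ✓.
At position 1 the labels are {fan} and the next position 2 has {cold}, so hot ∨ X fan is false there. This is the first violation.

1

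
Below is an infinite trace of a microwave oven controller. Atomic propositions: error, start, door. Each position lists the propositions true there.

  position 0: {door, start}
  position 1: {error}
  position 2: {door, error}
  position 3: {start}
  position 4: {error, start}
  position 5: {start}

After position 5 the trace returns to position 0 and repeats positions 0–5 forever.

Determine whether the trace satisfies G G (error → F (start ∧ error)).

Satisfied

G (error → F (start ∧ error)) holds at every position 0..5, and those are all positions ever visited, so G G (error → F (start ∧ error)) holds.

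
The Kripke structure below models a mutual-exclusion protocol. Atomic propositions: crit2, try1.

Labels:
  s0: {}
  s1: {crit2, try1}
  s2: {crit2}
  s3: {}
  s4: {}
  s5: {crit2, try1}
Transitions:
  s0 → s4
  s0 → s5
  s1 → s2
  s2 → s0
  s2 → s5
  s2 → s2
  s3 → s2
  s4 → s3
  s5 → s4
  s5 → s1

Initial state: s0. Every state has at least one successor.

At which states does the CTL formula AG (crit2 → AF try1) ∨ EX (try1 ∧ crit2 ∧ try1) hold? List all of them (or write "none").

States satisfying crit2 → AF try1: {s0, s1, s3, s4, s5}.
States satisfying AG (crit2 → AF try1): ∅.
States satisfying try1 ∧ crit2 ∧ try1: {s1, s5}.
States satisfying EX (try1 ∧ crit2 ∧ try1): {s0, s2, s5}.
States satisfying AG (crit2 → AF try1) ∨ EX (try1 ∧ crit2 ∧ try1): {s0, s2, s5}.

{s0, s2, s5}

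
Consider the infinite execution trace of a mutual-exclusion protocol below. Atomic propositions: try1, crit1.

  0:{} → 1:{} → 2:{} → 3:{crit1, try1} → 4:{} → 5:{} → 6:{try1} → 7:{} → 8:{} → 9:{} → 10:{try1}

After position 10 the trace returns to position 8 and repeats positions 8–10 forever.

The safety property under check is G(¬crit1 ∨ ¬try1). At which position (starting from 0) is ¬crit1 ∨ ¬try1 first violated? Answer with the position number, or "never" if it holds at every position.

Check ¬crit1 ∨ ¬try1 at each position in order: 0 ✓, 1 ✓, 2 ✓.
At position 3 the labels are {crit1, try1}, so ¬crit1 ∨ ¬try1 is false there. This is the first violation.

3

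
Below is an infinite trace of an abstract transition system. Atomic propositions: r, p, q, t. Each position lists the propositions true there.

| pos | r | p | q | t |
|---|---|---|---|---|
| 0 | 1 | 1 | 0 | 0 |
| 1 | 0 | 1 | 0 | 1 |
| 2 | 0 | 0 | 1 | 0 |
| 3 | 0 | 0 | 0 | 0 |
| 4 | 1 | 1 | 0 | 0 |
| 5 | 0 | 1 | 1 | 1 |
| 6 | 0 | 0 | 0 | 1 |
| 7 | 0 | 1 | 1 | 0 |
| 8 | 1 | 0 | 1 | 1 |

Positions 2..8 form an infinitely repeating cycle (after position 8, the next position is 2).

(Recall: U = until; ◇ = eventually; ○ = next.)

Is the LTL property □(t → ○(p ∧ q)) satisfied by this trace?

t → ○(p ∧ q) must hold at every position from 0 onward. It fails at position 1, so □(t → ○(p ∧ q)) is false.
Positions where t holds: 1, 5, 6, 8.
Check ○(p ∧ q) at each: 1→fails, 5→fails, 6→ok, 8→fails.

Violated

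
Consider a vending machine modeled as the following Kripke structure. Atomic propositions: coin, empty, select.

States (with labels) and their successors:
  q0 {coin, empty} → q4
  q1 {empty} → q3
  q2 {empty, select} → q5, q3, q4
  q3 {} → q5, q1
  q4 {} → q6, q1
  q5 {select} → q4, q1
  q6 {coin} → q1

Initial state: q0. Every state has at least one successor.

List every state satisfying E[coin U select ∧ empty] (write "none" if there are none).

States satisfying coin: {q0, q6}.
States satisfying select ∧ empty: {q2}.
States satisfying E[coin U select ∧ empty]: {q2}.

{q2}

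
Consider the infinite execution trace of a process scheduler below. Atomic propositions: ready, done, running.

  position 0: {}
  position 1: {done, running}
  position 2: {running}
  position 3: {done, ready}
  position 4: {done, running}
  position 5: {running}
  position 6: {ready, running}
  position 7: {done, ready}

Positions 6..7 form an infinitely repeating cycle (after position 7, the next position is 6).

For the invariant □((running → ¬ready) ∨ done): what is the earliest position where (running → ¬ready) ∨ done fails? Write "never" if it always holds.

6

Check (running → ¬ready) ∨ done at each position in order: 0 ✓, 1 ✓, 2 ✓, 3 ✓, 4 ✓, 5 ✓.
At position 6 the labels are {ready, running}, so (running → ¬ready) ∨ done is false there. This is the first violation.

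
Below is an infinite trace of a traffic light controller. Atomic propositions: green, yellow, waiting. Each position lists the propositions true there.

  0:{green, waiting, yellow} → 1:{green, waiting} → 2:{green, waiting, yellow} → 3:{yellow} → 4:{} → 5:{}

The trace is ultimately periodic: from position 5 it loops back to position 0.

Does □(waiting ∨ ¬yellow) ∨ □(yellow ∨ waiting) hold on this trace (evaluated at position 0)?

waiting ∨ ¬yellow must hold at every position from 0 onward. It fails at position 3, so □(waiting ∨ ¬yellow) is false.
yellow ∨ waiting must hold at every position from 0 onward. It fails at position 4, so □(yellow ∨ waiting) is false.
At position 0: □(waiting ∨ ¬yellow) is false; □(yellow ∨ waiting) is false; so □(waiting ∨ ¬yellow) ∨ □(yellow ∨ waiting) is false.

Violated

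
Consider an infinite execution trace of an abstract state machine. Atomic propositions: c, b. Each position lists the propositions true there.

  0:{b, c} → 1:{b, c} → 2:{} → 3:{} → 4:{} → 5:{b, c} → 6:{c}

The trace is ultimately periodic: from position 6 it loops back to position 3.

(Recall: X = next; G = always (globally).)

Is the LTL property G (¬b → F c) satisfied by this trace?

Yes

¬b → F c holds at every position 0..6, and those are all positions ever visited, so G (¬b → F c) holds.
Positions where ¬b holds: 2, 3, 4, 6.
Check F c at each: 2→ok, 3→ok, 4→ok, 6→ok.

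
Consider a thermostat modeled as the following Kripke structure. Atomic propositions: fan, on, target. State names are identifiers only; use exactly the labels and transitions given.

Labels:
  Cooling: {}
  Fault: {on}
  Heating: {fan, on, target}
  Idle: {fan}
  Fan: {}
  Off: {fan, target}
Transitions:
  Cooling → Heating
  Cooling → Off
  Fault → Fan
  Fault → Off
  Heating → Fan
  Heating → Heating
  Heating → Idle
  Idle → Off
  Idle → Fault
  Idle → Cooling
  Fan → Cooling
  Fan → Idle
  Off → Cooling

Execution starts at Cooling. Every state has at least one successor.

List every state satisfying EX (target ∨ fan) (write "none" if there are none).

States satisfying target ∨ fan: {Heating, Idle, Off}.
States satisfying EX (target ∨ fan): {Cooling, Fault, Heating, Idle, Fan}.

{Cooling, Fault, Heating, Idle, Fan}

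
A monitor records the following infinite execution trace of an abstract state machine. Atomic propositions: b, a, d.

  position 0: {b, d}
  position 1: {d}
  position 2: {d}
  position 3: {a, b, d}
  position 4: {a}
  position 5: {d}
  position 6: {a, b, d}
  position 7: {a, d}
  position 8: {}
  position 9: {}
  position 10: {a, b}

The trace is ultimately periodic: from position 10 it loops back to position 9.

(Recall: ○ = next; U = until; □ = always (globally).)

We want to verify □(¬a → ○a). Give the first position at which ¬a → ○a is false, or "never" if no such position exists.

At position 0 the labels are {b, d} and the next position 1 has {d}, so ¬a → ○a is false there. This is the first violation.

0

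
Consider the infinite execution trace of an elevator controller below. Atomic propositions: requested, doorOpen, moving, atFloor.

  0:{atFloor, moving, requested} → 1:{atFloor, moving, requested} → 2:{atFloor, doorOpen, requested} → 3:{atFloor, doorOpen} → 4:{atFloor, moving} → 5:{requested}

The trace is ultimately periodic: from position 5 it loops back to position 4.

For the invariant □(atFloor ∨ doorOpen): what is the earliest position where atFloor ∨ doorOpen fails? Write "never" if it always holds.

Check atFloor ∨ doorOpen at each position in order: 0 ✓, 1 ✓, 2 ✓, 3 ✓, 4 ✓.
At position 5 the labels are {requested}, so atFloor ∨ doorOpen is false there. This is the first violation.

5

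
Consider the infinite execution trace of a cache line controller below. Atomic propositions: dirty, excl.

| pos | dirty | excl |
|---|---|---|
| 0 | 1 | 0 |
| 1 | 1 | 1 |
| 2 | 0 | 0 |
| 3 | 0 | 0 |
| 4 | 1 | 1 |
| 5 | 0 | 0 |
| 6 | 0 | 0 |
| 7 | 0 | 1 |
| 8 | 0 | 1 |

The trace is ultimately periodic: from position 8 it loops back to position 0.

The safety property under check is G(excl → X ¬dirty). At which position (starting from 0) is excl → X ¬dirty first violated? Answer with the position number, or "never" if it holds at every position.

Check excl → X ¬dirty at each position in order: 0 ✓, 1 ✓, 2 ✓, 3 ✓, 4 ✓, 5 ✓, 6 ✓, 7 ✓.
At position 8 the labels are {excl} and the next position 0 has {dirty}, so excl → X ¬dirty is false there. This is the first violation.

8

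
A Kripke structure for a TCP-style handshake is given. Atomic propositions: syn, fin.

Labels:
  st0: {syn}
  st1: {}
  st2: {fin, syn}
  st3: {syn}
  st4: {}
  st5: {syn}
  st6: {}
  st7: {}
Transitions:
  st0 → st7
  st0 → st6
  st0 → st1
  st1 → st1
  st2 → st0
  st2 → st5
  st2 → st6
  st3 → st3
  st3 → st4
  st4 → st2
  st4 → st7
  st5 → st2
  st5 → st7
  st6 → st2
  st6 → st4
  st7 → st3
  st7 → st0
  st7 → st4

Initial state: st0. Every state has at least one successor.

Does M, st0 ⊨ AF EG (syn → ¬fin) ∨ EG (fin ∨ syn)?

Holds

States satisfying EG (syn → ¬fin): {st0, st1, st3, st4, st5, st6, st7}.
States satisfying AF EG (syn → ¬fin): {st0, st1, st2, st3, st4, st5, st6, st7}.
States satisfying fin ∨ syn: {st0, st2, st3, st5}.
States satisfying EG (fin ∨ syn): {st2, st3, st5}.
States satisfying AF EG (syn → ¬fin) ∨ EG (fin ∨ syn): {st0, st1, st2, st3, st4, st5, st6, st7}.
st0 ∈ Sat(AF EG (syn → ¬fin) ∨ EG (fin ∨ syn)).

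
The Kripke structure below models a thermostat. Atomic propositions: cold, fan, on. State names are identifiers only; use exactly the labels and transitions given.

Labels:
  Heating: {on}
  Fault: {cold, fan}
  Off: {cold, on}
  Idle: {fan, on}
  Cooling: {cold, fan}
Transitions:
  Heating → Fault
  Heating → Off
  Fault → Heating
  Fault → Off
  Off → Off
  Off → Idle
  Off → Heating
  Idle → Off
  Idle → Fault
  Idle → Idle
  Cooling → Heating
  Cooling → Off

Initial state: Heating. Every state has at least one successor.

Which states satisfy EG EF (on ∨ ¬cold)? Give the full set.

States satisfying EF (on ∨ ¬cold): {Heating, Fault, Off, Idle, Cooling}.
States satisfying EG EF (on ∨ ¬cold): {Heating, Fault, Off, Idle, Cooling}.

{Heating, Fault, Off, Idle, Cooling}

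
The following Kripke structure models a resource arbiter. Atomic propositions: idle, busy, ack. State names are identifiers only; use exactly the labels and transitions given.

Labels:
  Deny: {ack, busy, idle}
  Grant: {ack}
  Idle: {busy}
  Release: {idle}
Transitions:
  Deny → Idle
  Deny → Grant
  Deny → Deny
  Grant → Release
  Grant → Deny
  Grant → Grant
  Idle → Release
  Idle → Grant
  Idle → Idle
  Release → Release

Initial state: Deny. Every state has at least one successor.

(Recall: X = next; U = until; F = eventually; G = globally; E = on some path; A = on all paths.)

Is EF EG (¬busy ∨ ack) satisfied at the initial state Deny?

Yes

States satisfying EG (¬busy ∨ ack): {Deny, Grant, Release}.
States satisfying EF EG (¬busy ∨ ack): {Deny, Grant, Idle, Release}.
Some path from Deny reaches a state where EG (¬busy ∨ ack) holds.
Deny ∈ Sat(EF EG (¬busy ∨ ack)).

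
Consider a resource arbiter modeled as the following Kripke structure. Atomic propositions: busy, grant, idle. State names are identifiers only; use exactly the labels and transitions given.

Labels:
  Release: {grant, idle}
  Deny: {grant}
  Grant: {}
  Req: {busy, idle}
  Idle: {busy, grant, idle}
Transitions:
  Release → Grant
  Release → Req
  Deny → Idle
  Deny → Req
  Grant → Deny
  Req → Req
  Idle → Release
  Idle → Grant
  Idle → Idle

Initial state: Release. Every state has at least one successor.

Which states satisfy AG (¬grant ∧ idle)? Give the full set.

States satisfying ¬grant ∧ idle: {Req}.
States satisfying AG (¬grant ∧ idle): {Req}.

{Req}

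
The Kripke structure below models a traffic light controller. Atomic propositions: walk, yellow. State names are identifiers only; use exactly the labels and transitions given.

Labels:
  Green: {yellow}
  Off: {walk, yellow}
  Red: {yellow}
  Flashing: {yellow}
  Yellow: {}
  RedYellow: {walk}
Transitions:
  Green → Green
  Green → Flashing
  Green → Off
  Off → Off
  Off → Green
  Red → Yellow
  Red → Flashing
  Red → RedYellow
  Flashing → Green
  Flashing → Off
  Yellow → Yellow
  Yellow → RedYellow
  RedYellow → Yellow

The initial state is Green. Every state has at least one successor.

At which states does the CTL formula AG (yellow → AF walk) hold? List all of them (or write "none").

States satisfying yellow → AF walk: {Off, Yellow, RedYellow}.
States satisfying AG (yellow → AF walk): {Yellow, RedYellow}.

{Yellow, RedYellow}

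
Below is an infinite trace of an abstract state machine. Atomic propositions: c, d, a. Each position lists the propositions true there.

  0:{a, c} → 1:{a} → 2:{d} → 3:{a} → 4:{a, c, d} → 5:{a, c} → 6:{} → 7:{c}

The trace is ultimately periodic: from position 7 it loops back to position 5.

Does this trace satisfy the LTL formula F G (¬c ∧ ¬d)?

No

G (¬c ∧ ¬d) is false at every position 0..7, so it never becomes true and F G (¬c ∧ ¬d) fails.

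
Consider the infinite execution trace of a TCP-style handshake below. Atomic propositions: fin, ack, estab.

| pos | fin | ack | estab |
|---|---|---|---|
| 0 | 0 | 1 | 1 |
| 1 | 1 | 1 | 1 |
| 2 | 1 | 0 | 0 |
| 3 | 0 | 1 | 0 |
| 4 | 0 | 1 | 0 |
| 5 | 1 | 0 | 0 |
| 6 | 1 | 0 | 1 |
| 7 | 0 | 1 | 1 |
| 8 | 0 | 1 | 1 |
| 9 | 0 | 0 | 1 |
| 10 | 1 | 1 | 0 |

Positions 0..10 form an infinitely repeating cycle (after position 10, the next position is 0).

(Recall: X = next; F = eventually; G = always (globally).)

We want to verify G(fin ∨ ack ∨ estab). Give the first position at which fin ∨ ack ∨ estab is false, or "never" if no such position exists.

never

fin ∨ ack ∨ estab holds at every position 0..10, and those are all the positions the trace ever visits, so the invariant G(fin ∨ ack ∨ estab) is never violated.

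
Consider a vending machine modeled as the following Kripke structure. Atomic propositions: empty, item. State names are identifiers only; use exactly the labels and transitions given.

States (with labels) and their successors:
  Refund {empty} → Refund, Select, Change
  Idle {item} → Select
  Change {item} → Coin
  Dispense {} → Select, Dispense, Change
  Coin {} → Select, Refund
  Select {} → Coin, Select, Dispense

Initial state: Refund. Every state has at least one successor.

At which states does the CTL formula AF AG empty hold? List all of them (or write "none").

none

States satisfying AG empty: ∅.
States satisfying AF AG empty: ∅.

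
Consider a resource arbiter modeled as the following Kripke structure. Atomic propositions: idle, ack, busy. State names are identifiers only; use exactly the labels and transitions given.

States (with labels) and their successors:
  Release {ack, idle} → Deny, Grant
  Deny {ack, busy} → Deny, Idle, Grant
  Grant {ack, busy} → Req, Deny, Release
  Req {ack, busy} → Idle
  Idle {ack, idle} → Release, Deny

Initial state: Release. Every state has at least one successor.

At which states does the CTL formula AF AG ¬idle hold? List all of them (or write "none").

States satisfying AG ¬idle: ∅.
States satisfying AF AG ¬idle: ∅.

none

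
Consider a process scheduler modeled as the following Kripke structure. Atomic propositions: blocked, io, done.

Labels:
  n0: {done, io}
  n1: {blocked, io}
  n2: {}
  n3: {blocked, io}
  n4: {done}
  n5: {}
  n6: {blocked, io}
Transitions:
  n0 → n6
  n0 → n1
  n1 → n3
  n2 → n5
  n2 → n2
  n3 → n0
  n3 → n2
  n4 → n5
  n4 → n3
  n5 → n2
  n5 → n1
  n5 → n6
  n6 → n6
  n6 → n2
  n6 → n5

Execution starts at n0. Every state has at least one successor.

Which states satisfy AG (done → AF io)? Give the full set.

{n0, n1, n2, n3, n5, n6}

States satisfying done → AF io: {n0, n1, n2, n3, n5, n6}.
States satisfying AG (done → AF io): {n0, n1, n2, n3, n5, n6}.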